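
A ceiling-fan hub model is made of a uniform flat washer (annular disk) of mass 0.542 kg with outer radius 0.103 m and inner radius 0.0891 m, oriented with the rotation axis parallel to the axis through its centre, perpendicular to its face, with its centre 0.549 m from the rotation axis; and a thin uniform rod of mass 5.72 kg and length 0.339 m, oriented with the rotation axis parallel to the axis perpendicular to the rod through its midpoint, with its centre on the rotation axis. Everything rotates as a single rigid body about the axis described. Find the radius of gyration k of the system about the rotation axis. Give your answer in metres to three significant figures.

0.189

Annular disk: I_cm = (1/2)M(R²+r²) = (1/2)(0.542)[(0.103)² + (0.0891)²] = 0.0050265 kg·m²; centre at d = 0.549 m, so the parallel axis theorem gives I = 0.0050265 + (0.542)(0.549)² = 0.16839 kg·m².
Thin rod: I_cm = (1/12)ML² = (1/12)(5.72)(0.339)² = 0.054779 kg·m²; axis through the centre, so I = 0.054779 kg·m².
Total I = 0.22316 kg·m²; total mass M = 6.262 kg.
k = √(I/M) = √(0.22316/6.262) = 0.18878 m.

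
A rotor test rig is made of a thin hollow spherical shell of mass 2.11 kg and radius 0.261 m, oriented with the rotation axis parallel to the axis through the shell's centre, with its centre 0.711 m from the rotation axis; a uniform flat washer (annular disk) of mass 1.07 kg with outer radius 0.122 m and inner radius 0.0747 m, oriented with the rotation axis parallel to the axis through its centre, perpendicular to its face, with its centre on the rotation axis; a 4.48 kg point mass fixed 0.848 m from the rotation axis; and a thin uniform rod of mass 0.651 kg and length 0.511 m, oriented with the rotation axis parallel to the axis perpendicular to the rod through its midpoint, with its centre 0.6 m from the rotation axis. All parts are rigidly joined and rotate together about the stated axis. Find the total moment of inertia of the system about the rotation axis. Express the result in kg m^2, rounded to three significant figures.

4.64

Spherical shell: I_cm = (2/3)MR² = (2/3)(2.11)(0.261)² = 0.095824 kg m^2; centre at d = 0.711 m, so the parallel axis theorem gives I = 0.095824 + (2.11)(0.711)² = 1.1625 kg m^2.
Annular disk: I_cm = (1/2)M(R²+r²) = (1/2)(1.07)[(0.122)² + (0.0747)²] = 0.010948 kg m^2; axis through the centre, so I = 0.010948 kg m^2.
Point mass: I_cm = 0; centre at d = 0.848 m, so the parallel axis theorem gives I = 0 + (4.48)(0.848)² = 3.2216 kg m^2.
Thin rod: I_cm = (1/12)ML² = (1/12)(0.651)(0.511)² = 0.014166 kg m^2; centre at d = 0.6 m, so the parallel axis theorem gives I = 0.014166 + (0.651)(0.6)² = 0.24853 kg m^2.
Total I = 1.1625 + 0.010948 + 3.2216 + 0.24853 = 4.6435 kg m^2.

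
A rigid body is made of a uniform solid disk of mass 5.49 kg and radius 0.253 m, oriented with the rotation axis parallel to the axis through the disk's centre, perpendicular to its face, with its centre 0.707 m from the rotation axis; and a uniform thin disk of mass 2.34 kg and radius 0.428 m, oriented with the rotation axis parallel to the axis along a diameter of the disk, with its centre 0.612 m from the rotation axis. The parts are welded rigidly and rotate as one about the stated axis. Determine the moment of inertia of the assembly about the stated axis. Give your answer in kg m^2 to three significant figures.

3.90

Solid disk: I_cm = (1/2)MR² = (1/2)(5.49)(0.253)² = 0.1757 kg m^2; centre at d = 0.707 m, so the parallel axis theorem gives I = 0.1757 + (5.49)(0.707)² = 2.9199 kg m^2.
Thin disk: I_cm = (1/4)MR² = (1/4)(2.34)(0.428)² = 0.10716 kg m^2; centre at d = 0.612 m, so the parallel axis theorem gives I = 0.10716 + (2.34)(0.612)² = 0.9836 kg m^2.
Total I = 2.9199 + 0.9836 = 3.9035 kg m^2.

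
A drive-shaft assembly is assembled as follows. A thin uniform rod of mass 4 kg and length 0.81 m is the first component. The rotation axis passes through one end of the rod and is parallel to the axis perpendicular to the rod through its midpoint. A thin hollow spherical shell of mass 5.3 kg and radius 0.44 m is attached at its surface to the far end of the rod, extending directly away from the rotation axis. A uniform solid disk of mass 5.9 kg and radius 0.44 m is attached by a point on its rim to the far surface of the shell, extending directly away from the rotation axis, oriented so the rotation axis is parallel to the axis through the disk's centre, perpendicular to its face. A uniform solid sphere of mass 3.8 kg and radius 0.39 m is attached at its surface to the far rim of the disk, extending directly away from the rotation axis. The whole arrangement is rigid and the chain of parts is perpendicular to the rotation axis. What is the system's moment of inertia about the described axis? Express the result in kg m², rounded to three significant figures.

Thin rod: I_cm = (1/12)ML² = (1/12)(4)(0.81)² = 0.2187 kg m²; centre at d = 0.405 m, so the parallel axis theorem gives I = 0.2187 + (4)(0.405)² = 0.8748 kg m².
Spherical shell: I_cm = (2/3)MR² = (2/3)(5.3)(0.44)² = 0.68405 kg m²; centre at d = 0.405 + 0.405 + 0.44 = 1.25 m, so the parallel axis theorem gives I = 0.68405 + (5.3)(1.25)² = 8.9653 kg m².
Solid disk: I_cm = (1/2)MR² = (1/2)(5.9)(0.44)² = 0.57112 kg m²; centre at d = 0.405 + 0.405 + 0.44 + 0.44 + 0.44 = 2.13 m, so the parallel axis theorem gives I = 0.57112 + (5.9)(2.13)² = 27.339 kg m².
Solid sphere: I_cm = (2/5)MR² = (2/5)(3.8)(0.39)² = 0.23119 kg m²; centre at d = 0.405 + 0.405 + 0.44 + 0.44 + 0.44 + 0.44 + 0.39 = 2.96 m, so the parallel axis theorem gives I = 0.23119 + (3.8)(2.96)² = 33.525 kg m².
Total I = 0.8748 + 8.9653 + 27.339 + 33.525 = 70.704 kg m².

70.7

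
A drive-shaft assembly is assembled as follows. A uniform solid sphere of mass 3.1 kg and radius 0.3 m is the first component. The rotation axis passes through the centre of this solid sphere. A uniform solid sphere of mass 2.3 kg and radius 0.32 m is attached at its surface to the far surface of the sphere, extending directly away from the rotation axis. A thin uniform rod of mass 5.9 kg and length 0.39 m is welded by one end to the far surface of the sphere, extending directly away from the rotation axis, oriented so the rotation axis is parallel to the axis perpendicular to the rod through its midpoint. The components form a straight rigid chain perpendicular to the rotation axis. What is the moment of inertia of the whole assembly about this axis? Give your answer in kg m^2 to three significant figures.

Solid sphere: I_cm = (2/5)MR² = (2/5)(3.1)(0.3)² = 0.1116 kg m^2; axis through the centre, so I = 0.1116 kg m^2.
Solid sphere: I_cm = (2/5)MR² = (2/5)(2.3)(0.32)² = 0.094208 kg m^2; centre at d = 0.3 + 0.32 = 0.62 m, so I = I_cm + Md² gives I = 0.094208 + (2.3)(0.62)² = 0.97833 kg m^2.
Thin rod: I_cm = (1/12)ML² = (1/12)(5.9)(0.39)² = 0.074783 kg m^2; centre at d = 0.3 + 0.32 + 0.32 + 0.195 = 1.135 m, so I = I_cm + Md² gives I = 0.074783 + (5.9)(1.135)² = 7.6753 kg m^2.
Total I = 0.1116 + 0.97833 + 7.6753 = 8.7652 kg m^2.

8.77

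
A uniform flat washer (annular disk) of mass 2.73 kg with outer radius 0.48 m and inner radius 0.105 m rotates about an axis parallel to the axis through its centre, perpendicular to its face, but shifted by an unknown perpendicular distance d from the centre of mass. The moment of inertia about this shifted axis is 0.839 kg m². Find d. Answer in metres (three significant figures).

About the centre-of-mass axis, I_cm = (1/2)M(R²+r²) = (1/2)(2.73)[(0.48)² + (0.105)²] = 0.32955 kg m².
Parallel axis theorem: I = I_cm + Md², so Md² = 0.839 − 0.32955 = 0.50945 kg m².
d = √(0.50945 / 2.73) = 0.43199 m.

0.432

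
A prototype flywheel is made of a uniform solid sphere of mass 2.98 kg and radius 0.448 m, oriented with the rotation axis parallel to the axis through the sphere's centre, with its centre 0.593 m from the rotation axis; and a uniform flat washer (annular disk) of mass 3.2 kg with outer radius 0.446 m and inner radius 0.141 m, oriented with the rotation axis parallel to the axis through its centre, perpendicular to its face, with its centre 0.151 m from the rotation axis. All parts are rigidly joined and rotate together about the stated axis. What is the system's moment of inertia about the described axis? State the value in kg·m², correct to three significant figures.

Solid sphere: I_cm = (2/5)MR² = (2/5)(2.98)(0.448)² = 0.23924 kg·m²; centre at d = 0.593 m, so I = I_cm + Md² gives I = 0.23924 + (2.98)(0.593)² = 1.2872 kg·m².
Annular disk: I_cm = (1/2)M(R²+r²) = (1/2)(3.2)[(0.446)² + (0.141)²] = 0.35008 kg·m²; centre at d = 0.151 m, so I = I_cm + Md² gives I = 0.35008 + (3.2)(0.151)² = 0.42304 kg·m².
Total I = 1.2872 + 0.42304 = 1.7102 kg·m².

1.71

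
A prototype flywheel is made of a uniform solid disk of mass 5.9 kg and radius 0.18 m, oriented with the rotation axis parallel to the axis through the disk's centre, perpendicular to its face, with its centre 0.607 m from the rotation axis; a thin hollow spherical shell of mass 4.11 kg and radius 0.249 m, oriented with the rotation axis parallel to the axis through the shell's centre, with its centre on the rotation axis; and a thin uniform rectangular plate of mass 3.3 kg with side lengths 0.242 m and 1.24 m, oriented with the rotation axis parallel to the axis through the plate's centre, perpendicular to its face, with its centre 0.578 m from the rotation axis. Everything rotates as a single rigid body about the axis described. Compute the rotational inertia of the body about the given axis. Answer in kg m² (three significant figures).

3.98

Solid disk: I_cm = (1/2)MR² = (1/2)(5.9)(0.18)² = 0.09558 kg m²; centre at d = 0.607 m, so I = I_cm + Md² gives I = 0.09558 + (5.9)(0.607)² = 2.2694 kg m².
Spherical shell: I_cm = (2/3)MR² = (2/3)(4.11)(0.249)² = 0.16988 kg m²; axis through the centre, so I = 0.16988 kg m².
Rectangular plate: I_cm = (1/12)M(a²+b²) = (1/12)(3.3)[(0.242)² + (1.24)²] = 0.43895 kg m²; centre at d = 0.578 m, so I = I_cm + Md² gives I = 0.43895 + (3.3)(0.578)² = 1.5414 kg m².
Total I = 2.2694 + 0.16988 + 1.5414 = 3.9807 kg m².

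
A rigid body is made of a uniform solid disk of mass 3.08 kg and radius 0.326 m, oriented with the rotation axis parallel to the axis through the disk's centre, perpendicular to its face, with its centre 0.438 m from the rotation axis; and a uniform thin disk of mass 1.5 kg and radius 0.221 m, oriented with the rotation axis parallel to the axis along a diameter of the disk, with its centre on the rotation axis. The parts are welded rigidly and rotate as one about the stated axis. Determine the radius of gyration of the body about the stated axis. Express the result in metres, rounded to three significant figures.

0.411

Solid disk: I_cm = (1/2)MR² = (1/2)(3.08)(0.326)² = 0.16367 kg m²; centre at d = 0.438 m, so the parallel axis theorem gives I = 0.16367 + (3.08)(0.438)² = 0.75454 kg m².
Thin disk: I_cm = (1/4)MR² = (1/4)(1.5)(0.221)² = 0.018315 kg m²; axis through the centre, so I = 0.018315 kg m².
Total I = 0.77286 kg m²; total mass M = 4.58 kg.
k = √(I/M) = √(0.77286/4.58) = 0.41079 m.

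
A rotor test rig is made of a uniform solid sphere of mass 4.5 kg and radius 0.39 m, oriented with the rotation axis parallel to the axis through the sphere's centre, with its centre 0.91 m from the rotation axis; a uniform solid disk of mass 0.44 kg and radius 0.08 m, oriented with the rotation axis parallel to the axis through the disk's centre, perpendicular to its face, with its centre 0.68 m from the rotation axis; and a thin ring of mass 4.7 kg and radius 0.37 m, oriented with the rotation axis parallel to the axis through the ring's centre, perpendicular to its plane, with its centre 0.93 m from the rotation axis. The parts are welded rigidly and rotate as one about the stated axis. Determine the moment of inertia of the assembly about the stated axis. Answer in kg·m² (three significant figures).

8.91

Solid sphere: I_cm = (2/5)MR² = (2/5)(4.5)(0.39)² = 0.27378 kg·m²; centre at d = 0.91 m, so the parallel axis theorem gives I = 0.27378 + (4.5)(0.91)² = 4.0002 kg·m².
Solid disk: I_cm = (1/2)MR² = (1/2)(0.44)(0.08)² = 0.001408 kg·m²; centre at d = 0.68 m, so the parallel axis theorem gives I = 0.001408 + (0.44)(0.68)² = 0.20486 kg·m².
Thin ring: I_cm = MR² = (4.7)(0.37)² = 0.64343 kg·m²; centre at d = 0.93 m, so the parallel axis theorem gives I = 0.64343 + (4.7)(0.93)² = 4.7085 kg·m².
Total I = 4.0002 + 0.20486 + 4.7085 = 8.9136 kg·m².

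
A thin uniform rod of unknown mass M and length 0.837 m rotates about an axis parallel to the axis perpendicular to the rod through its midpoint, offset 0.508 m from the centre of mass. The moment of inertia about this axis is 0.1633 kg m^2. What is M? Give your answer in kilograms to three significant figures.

I = I_cm + Md² = (1/12)ML² + Md² = M·[0.0833333·(0.837)² + (0.508)²] = M·0.31644.
So M = 0.1633 / 0.31644 = 0.51605 kg.

0.516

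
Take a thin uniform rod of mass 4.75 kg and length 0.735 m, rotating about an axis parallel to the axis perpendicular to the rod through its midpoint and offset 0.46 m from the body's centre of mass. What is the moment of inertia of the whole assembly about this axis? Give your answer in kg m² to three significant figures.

1.22

I_cm = (1/12)ML² = (1/12)(4.75)(0.735)² = 0.21384 kg m²; centre at d = 0.46 m, so I = I_cm + Md² gives I = 0.21384 + (4.75)(0.46)² = 1.2189 kg m².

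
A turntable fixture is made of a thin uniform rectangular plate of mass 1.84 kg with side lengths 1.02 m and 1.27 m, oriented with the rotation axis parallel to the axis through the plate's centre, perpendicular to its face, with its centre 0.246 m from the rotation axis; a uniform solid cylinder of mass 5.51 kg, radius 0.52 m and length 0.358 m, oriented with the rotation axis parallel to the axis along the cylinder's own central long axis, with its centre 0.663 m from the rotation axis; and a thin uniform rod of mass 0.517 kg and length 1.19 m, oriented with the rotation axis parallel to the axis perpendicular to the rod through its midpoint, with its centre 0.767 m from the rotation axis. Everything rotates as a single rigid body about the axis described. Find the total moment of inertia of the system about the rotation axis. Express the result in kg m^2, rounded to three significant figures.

Rectangular plate: I_cm = (1/12)M(a²+b²) = (1/12)(1.84)[(1.02)² + (1.27)²] = 0.40684 kg m^2; centre at d = 0.246 m, so the parallel axis theorem gives I = 0.40684 + (1.84)(0.246)² = 0.51819 kg m^2.
Solid cylinder: I_cm = (1/2)MR² = (1/2)(5.51)(0.52)² = 0.74495 kg m^2; centre at d = 0.663 m, so the parallel axis theorem gives I = 0.74495 + (5.51)(0.663)² = 3.167 kg m^2.
Thin rod: I_cm = (1/12)ML² = (1/12)(0.517)(1.19)² = 0.06101 kg m^2; centre at d = 0.767 m, so the parallel axis theorem gives I = 0.06101 + (0.517)(0.767)² = 0.36516 kg m^2.
Total I = 0.51819 + 3.167 + 0.36516 = 4.0503 kg m^2.

4.05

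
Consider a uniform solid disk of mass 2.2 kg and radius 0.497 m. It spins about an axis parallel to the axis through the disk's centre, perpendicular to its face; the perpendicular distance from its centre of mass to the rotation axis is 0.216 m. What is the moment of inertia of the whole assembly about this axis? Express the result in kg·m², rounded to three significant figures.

0.374

I_cm = (1/2)MR² = (1/2)(2.2)(0.497)² = 0.27171 kg·m²; centre at d = 0.216 m, so the parallel axis theorem gives I = 0.27171 + (2.2)(0.216)² = 0.37435 kg·m².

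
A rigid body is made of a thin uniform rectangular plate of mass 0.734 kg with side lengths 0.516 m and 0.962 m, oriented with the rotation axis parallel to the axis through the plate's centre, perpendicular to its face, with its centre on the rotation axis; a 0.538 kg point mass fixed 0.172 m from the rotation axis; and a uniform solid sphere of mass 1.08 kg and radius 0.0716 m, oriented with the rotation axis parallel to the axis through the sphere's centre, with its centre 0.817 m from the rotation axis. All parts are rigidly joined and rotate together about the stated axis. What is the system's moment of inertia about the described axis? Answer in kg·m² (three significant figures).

0.812

Rectangular plate: I_cm = (1/12)M(a²+b²) = (1/12)(0.734)[(0.516)² + (0.962)²] = 0.072892 kg·m²; axis through the centre, so I = 0.072892 kg·m².
Point mass: I_cm = 0; centre at d = 0.172 m, so the parallel axis theorem gives I = 0 + (0.538)(0.172)² = 0.015916 kg·m².
Solid sphere: I_cm = (2/5)MR² = (2/5)(1.08)(0.0716)² = 0.0022147 kg·m²; centre at d = 0.817 m, so the parallel axis theorem gives I = 0.0022147 + (1.08)(0.817)² = 0.7231 kg·m².
Total I = 0.072892 + 0.015916 + 0.7231 = 0.81191 kg·m².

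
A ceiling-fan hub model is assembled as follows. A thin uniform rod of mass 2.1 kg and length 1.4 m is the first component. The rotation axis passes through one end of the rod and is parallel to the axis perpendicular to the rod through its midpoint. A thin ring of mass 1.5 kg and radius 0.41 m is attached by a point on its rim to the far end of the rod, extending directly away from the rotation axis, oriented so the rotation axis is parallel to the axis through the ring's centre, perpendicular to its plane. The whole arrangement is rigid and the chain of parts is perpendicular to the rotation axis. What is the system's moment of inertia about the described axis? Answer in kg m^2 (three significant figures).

6.54

Thin rod: I_cm = (1/12)ML² = (1/12)(2.1)(1.4)² = 0.343 kg m^2; centre at d = 0.7 m, so I = I_cm + Md² gives I = 0.343 + (2.1)(0.7)² = 1.372 kg m^2.
Thin ring: I_cm = MR² = (1.5)(0.41)² = 0.25215 kg m^2; centre at d = 0.7 + 0.7 + 0.41 = 1.81 m, so I = I_cm + Md² gives I = 0.25215 + (1.5)(1.81)² = 5.1663 kg m^2.
Total I = 1.372 + 5.1663 = 6.5383 kg m^2.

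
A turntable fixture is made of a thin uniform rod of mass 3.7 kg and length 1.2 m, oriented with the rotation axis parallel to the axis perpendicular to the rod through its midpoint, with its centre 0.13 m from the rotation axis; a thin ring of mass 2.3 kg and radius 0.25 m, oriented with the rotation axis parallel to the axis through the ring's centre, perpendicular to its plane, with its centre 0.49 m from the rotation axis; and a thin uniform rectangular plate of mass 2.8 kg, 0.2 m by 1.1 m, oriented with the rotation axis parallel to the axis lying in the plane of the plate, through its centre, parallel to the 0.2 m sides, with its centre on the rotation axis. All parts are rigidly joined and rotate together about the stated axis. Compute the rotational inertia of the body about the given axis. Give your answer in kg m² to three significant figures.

1.48

Thin rod: I_cm = (1/12)ML² = (1/12)(3.7)(1.2)² = 0.444 kg m²; centre at d = 0.13 m, so the parallel axis theorem gives I = 0.444 + (3.7)(0.13)² = 0.50653 kg m².
Thin ring: I_cm = MR² = (2.3)(0.25)² = 0.14375 kg m²; centre at d = 0.49 m, so the parallel axis theorem gives I = 0.14375 + (2.3)(0.49)² = 0.69598 kg m².
Rectangular plate: I_cm = (1/12)Mb² = (1/12)(2.8)(1.1)² = 0.28233 kg m²; axis through the centre, so I = 0.28233 kg m².
Total I = 0.50653 + 0.69598 + 0.28233 = 1.4848 kg m².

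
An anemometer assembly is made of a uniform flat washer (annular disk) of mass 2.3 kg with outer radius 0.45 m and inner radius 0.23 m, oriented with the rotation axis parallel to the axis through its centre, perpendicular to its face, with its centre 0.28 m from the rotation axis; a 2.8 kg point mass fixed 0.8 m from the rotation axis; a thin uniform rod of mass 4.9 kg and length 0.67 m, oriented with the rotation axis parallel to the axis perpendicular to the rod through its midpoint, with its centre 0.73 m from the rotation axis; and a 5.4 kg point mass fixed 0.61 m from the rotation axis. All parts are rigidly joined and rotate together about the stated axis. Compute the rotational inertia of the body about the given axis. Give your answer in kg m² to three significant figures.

7.07

Annular disk: I_cm = (1/2)M(R²+r²) = (1/2)(2.3)[(0.45)² + (0.23)²] = 0.29371 kg m²; centre at d = 0.28 m, so I = I_cm + Md² gives I = 0.29371 + (2.3)(0.28)² = 0.47403 kg m².
Point mass: I_cm = 0; centre at d = 0.8 m, so I = I_cm + Md² gives I = 0 + (2.8)(0.8)² = 1.792 kg m².
Thin rod: I_cm = (1/12)ML² = (1/12)(4.9)(0.67)² = 0.1833 kg m²; centre at d = 0.73 m, so I = I_cm + Md² gives I = 0.1833 + (4.9)(0.73)² = 2.7945 kg m².
Point mass: I_cm = 0; centre at d = 0.61 m, so I = I_cm + Md² gives I = 0 + (5.4)(0.61)² = 2.0093 kg m².
Total I = 0.47403 + 1.792 + 2.7945 + 2.0093 = 7.0699 kg m².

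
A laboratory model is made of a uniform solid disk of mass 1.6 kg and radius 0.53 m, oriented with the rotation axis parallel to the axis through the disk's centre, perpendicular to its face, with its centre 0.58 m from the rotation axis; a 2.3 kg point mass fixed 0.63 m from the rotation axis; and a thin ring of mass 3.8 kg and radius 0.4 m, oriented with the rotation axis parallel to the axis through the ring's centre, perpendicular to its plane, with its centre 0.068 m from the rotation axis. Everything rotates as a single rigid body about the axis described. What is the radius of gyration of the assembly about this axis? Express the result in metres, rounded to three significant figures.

Solid disk: I_cm = (1/2)MR² = (1/2)(1.6)(0.53)² = 0.22472 kg·m²; centre at d = 0.58 m, so the parallel axis theorem gives I = 0.22472 + (1.6)(0.58)² = 0.76296 kg·m².
Point mass: I_cm = 0; centre at d = 0.63 m, so the parallel axis theorem gives I = 0 + (2.3)(0.63)² = 0.91287 kg·m².
Thin ring: I_cm = MR² = (3.8)(0.4)² = 0.608 kg·m²; centre at d = 0.068 m, so the parallel axis theorem gives I = 0.608 + (3.8)(0.068)² = 0.62557 kg·m².
Total I = 2.3014 kg·m²; total mass M = 7.7 kg.
k = √(I/M) = √(2.3014/7.7) = 0.5467 m.

0.547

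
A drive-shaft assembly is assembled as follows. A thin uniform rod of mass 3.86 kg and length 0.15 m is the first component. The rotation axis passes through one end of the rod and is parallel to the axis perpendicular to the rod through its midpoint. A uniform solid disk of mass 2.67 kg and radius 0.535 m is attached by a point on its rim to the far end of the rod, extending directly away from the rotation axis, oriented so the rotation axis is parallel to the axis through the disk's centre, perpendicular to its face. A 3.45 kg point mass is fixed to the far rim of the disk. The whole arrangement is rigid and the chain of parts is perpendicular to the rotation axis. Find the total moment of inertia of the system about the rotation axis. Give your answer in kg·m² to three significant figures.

Thin rod: I_cm = (1/12)ML² = (1/12)(3.86)(0.15)² = 0.0072375 kg·m²; centre at d = 0.075 m, so I = I_cm + Md² gives I = 0.0072375 + (3.86)(0.075)² = 0.02895 kg·m².
Solid disk: I_cm = (1/2)MR² = (1/2)(2.67)(0.535)² = 0.38211 kg·m²; centre at d = 0.075 + 0.075 + 0.535 = 0.685 m, so I = I_cm + Md² gives I = 0.38211 + (2.67)(0.685)² = 1.6349 kg·m².
Point mass: I_cm = 0; centre at d = 0.075 + 0.075 + 0.535 + 0.535 = 1.22 m, so I = I_cm + Md² gives I = 0 + (3.45)(1.22)² = 5.135 kg·m².
Total I = 0.02895 + 1.6349 + 5.135 = 6.7989 kg·m².

6.80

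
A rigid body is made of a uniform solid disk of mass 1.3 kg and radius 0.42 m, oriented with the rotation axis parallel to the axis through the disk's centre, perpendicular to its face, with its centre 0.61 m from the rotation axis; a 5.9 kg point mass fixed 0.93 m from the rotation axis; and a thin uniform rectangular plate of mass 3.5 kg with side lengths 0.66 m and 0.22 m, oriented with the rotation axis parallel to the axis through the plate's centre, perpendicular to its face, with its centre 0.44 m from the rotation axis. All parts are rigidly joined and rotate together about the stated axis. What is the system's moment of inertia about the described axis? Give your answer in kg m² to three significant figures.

6.52

Solid disk: I_cm = (1/2)MR² = (1/2)(1.3)(0.42)² = 0.11466 kg m²; centre at d = 0.61 m, so I = I_cm + Md² gives I = 0.11466 + (1.3)(0.61)² = 0.59839 kg m².
Point mass: I_cm = 0; centre at d = 0.93 m, so I = I_cm + Md² gives I = 0 + (5.9)(0.93)² = 5.1029 kg m².
Rectangular plate: I_cm = (1/12)M(a²+b²) = (1/12)(3.5)[(0.66)² + (0.22)²] = 0.14117 kg m²; centre at d = 0.44 m, so I = I_cm + Md² gives I = 0.14117 + (3.5)(0.44)² = 0.81877 kg m².
Total I = 0.59839 + 5.1029 + 0.81877 = 6.5201 kg m².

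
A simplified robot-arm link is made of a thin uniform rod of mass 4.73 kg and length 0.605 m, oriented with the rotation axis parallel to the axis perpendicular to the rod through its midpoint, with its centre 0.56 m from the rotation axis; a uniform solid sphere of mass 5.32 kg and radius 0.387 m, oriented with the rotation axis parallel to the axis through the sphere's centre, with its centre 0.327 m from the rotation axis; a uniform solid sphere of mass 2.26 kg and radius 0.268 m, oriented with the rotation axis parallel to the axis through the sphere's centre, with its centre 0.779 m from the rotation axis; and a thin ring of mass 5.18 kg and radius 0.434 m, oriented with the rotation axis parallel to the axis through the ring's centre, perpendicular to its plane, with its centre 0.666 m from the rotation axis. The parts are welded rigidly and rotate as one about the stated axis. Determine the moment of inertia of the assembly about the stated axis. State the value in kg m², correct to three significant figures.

7.22

Thin rod: I_cm = (1/12)ML² = (1/12)(4.73)(0.605)² = 0.14427 kg m²; centre at d = 0.56 m, so I = I_cm + Md² gives I = 0.14427 + (4.73)(0.56)² = 1.6276 kg m².
Solid sphere: I_cm = (2/5)MR² = (2/5)(5.32)(0.387)² = 0.31871 kg m²; centre at d = 0.327 m, so I = I_cm + Md² gives I = 0.31871 + (5.32)(0.327)² = 0.88757 kg m².
Solid sphere: I_cm = (2/5)MR² = (2/5)(2.26)(0.268)² = 0.064929 kg m²; centre at d = 0.779 m, so I = I_cm + Md² gives I = 0.064929 + (2.26)(0.779)² = 1.4364 kg m².
Thin ring: I_cm = MR² = (5.18)(0.434)² = 0.97568 kg m²; centre at d = 0.666 m, so I = I_cm + Md² gives I = 0.97568 + (5.18)(0.666)² = 3.2733 kg m².
Total I = 1.6276 + 0.88757 + 1.4364 + 3.2733 = 7.2249 kg m².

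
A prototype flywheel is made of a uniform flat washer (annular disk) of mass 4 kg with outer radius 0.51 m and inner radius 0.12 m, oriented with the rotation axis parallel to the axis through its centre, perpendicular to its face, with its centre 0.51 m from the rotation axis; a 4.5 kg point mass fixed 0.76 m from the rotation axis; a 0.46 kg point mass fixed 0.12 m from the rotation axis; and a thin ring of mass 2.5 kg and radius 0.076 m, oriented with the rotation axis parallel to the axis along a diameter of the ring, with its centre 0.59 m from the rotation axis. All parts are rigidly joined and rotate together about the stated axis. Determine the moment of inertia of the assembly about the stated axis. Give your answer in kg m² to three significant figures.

5.07

Annular disk: I_cm = (1/2)M(R²+r²) = (1/2)(4)[(0.51)² + (0.12)²] = 0.549 kg m²; centre at d = 0.51 m, so I = I_cm + Md² gives I = 0.549 + (4)(0.51)² = 1.5894 kg m².
Point mass: I_cm = 0; centre at d = 0.76 m, so I = I_cm + Md² gives I = 0 + (4.5)(0.76)² = 2.5992 kg m².
Point mass: I_cm = 0; centre at d = 0.12 m, so I = I_cm + Md² gives I = 0 + (0.46)(0.12)² = 0.006624 kg m².
Thin ring: I_cm = (1/2)MR² = (1/2)(2.5)(0.076)² = 0.00722 kg m²; centre at d = 0.59 m, so I = I_cm + Md² gives I = 0.00722 + (2.5)(0.59)² = 0.87747 kg m².
Total I = 1.5894 + 2.5992 + 0.006624 + 0.87747 = 5.0727 kg m².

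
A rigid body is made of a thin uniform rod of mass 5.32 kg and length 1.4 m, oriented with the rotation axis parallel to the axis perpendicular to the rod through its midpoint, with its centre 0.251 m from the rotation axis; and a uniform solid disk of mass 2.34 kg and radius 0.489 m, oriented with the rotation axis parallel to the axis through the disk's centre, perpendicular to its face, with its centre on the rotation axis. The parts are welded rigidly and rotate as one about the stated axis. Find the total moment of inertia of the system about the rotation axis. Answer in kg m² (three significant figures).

Thin rod: I_cm = (1/12)ML² = (1/12)(5.32)(1.4)² = 0.86893 kg m²; centre at d = 0.251 m, so the parallel axis theorem gives I = 0.86893 + (5.32)(0.251)² = 1.2041 kg m².
Solid disk: I_cm = (1/2)MR² = (1/2)(2.34)(0.489)² = 0.27977 kg m²; axis through the centre, so I = 0.27977 kg m².
Total I = 1.2041 + 0.27977 = 1.4839 kg m².

1.48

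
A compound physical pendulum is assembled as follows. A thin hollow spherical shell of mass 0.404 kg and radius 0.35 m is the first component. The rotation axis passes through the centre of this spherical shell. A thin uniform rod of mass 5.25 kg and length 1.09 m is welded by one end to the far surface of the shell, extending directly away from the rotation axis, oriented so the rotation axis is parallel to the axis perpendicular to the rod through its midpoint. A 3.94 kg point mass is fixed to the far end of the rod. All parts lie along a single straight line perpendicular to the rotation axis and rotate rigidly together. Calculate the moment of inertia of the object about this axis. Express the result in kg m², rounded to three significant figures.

12.9

Spherical shell: I_cm = (2/3)MR² = (2/3)(0.404)(0.35)² = 0.032993 kg m²; axis through the centre, so I = 0.032993 kg m².
Thin rod: I_cm = (1/12)ML² = (1/12)(5.25)(1.09)² = 0.51979 kg m²; centre at d = 0.35 + 0.545 = 0.895 m, so the parallel axis theorem gives I = 0.51979 + (5.25)(0.895)² = 4.7252 kg m².
Point mass: I_cm = 0; centre at d = 0.35 + 0.545 + 0.545 = 1.44 m, so the parallel axis theorem gives I = 0 + (3.94)(1.44)² = 8.17 kg m².
Total I = 0.032993 + 4.7252 + 8.17 = 12.928 kg m².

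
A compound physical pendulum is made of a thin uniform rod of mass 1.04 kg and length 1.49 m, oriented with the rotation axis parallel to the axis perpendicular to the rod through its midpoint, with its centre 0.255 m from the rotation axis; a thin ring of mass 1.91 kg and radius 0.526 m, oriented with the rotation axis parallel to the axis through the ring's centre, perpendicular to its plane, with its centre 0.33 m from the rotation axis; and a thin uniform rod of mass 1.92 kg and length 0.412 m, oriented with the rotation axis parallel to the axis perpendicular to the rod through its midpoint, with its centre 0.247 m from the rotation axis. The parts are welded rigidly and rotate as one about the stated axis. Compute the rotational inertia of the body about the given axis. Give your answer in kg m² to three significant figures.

1.14

Thin rod: I_cm = (1/12)ML² = (1/12)(1.04)(1.49)² = 0.19241 kg m²; centre at d = 0.255 m, so the parallel axis theorem gives I = 0.19241 + (1.04)(0.255)² = 0.26003 kg m².
Thin ring: I_cm = MR² = (1.91)(0.526)² = 0.52845 kg m²; centre at d = 0.33 m, so the parallel axis theorem gives I = 0.52845 + (1.91)(0.33)² = 0.73645 kg m².
Thin rod: I_cm = (1/12)ML² = (1/12)(1.92)(0.412)² = 0.027159 kg m²; centre at d = 0.247 m, so the parallel axis theorem gives I = 0.027159 + (1.92)(0.247)² = 0.1443 kg m².
Total I = 0.26003 + 0.73645 + 0.1443 = 1.1408 kg m².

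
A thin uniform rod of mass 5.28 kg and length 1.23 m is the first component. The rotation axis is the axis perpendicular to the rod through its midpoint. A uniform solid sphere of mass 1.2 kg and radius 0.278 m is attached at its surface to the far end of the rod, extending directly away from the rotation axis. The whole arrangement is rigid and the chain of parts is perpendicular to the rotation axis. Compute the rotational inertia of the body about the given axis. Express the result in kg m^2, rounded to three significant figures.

Thin rod: I_cm = (1/12)ML² = (1/12)(5.28)(1.23)² = 0.66568 kg m^2; axis through the centre, so I = 0.66568 kg m^2.
Solid sphere: I_cm = (2/5)MR² = (2/5)(1.2)(0.278)² = 0.037096 kg m^2; centre at d = 0.615 + 0.278 = 0.893 m, so the parallel axis theorem gives I = 0.037096 + (1.2)(0.893)² = 0.99404 kg m^2.
Total I = 0.66568 + 0.99404 = 1.6597 kg m^2.

1.66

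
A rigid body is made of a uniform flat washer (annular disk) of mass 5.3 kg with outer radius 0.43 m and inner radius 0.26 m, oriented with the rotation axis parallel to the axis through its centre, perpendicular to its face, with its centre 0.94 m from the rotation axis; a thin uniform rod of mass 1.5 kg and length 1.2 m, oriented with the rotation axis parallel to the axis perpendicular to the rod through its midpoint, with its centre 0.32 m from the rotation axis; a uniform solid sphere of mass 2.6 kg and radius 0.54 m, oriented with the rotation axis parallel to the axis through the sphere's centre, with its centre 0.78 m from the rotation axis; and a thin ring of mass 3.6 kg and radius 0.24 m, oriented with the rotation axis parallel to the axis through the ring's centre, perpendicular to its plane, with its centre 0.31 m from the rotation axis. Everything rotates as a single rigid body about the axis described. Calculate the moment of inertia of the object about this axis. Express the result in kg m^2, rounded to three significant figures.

8.12

Annular disk: I_cm = (1/2)M(R²+r²) = (1/2)(5.3)[(0.43)² + (0.26)²] = 0.66912 kg m^2; centre at d = 0.94 m, so the parallel axis theorem gives I = 0.66912 + (5.3)(0.94)² = 5.3522 kg m^2.
Thin rod: I_cm = (1/12)ML² = (1/12)(1.5)(1.2)² = 0.18 kg m^2; centre at d = 0.32 m, so the parallel axis theorem gives I = 0.18 + (1.5)(0.32)² = 0.3336 kg m^2.
Solid sphere: I_cm = (2/5)MR² = (2/5)(2.6)(0.54)² = 0.30326 kg m^2; centre at d = 0.78 m, so the parallel axis theorem gives I = 0.30326 + (2.6)(0.78)² = 1.8851 kg m^2.
Thin ring: I_cm = MR² = (3.6)(0.24)² = 0.20736 kg m^2; centre at d = 0.31 m, so the parallel axis theorem gives I = 0.20736 + (3.6)(0.31)² = 0.55332 kg m^2.
Total I = 5.3522 + 0.3336 + 1.8851 + 0.55332 = 8.1242 kg m^2.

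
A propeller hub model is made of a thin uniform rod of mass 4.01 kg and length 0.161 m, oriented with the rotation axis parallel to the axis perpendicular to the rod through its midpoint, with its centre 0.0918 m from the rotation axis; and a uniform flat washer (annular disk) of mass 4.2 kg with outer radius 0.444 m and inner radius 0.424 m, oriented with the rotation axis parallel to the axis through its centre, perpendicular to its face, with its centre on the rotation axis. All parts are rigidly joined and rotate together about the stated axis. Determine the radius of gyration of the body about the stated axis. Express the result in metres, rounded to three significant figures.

Thin rod: I_cm = (1/12)ML² = (1/12)(4.01)(0.161)² = 0.0086619 kg m²; centre at d = 0.0918 m, so I = I_cm + Md² gives I = 0.0086619 + (4.01)(0.0918)² = 0.042455 kg m².
Annular disk: I_cm = (1/2)M(R²+r²) = (1/2)(4.2)[(0.444)² + (0.424)²] = 0.79152 kg m²; axis through the centre, so I = 0.79152 kg m².
Total I = 0.83397 kg m²; total mass M = 8.21 kg.
k = √(I/M) = √(0.83397/8.21) = 0.31872 m.

0.319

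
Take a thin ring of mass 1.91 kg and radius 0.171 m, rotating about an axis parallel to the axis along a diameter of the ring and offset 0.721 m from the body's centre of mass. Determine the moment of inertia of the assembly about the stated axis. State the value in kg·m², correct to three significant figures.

I_cm = (1/2)MR² = (1/2)(1.91)(0.171)² = 0.027925 kg·m²; centre at d = 0.721 m, so I = I_cm + Md² gives I = 0.027925 + (1.91)(0.721)² = 1.0208 kg·m².

1.02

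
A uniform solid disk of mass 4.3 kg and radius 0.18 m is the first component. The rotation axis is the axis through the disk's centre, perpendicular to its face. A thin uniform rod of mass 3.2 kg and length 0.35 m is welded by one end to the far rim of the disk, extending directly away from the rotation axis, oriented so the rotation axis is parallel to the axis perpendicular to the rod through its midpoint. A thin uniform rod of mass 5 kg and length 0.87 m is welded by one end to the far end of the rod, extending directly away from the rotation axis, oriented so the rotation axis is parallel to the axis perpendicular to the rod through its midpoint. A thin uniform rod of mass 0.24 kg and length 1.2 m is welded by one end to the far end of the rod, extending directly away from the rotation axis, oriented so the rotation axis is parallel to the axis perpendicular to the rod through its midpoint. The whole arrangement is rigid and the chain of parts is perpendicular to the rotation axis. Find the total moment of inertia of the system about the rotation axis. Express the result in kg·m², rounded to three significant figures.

Solid disk: I_cm = (1/2)MR² = (1/2)(4.3)(0.18)² = 0.06966 kg·m²; axis through the centre, so I = 0.06966 kg·m².
Thin rod: I_cm = (1/12)ML² = (1/12)(3.2)(0.35)² = 0.032667 kg·m²; centre at d = 0.18 + 0.175 = 0.355 m, so I = I_cm + Md² gives I = 0.032667 + (3.2)(0.355)² = 0.43595 kg·m².
Thin rod: I_cm = (1/12)ML² = (1/12)(5)(0.87)² = 0.31537 kg·m²; centre at d = 0.18 + 0.175 + 0.175 + 0.435 = 0.965 m, so I = I_cm + Md² gives I = 0.31537 + (5)(0.965)² = 4.9715 kg·m².
Thin rod: I_cm = (1/12)ML² = (1/12)(0.24)(1.2)² = 0.0288 kg·m²; centre at d = 0.18 + 0.175 + 0.175 + 0.435 + 0.435 + 0.6 = 2 m, so I = I_cm + Md² gives I = 0.0288 + (0.24)(2)² = 0.9888 kg·m².
Total I = 0.06966 + 0.43595 + 4.9715 + 0.9888 = 6.4659 kg·m².

6.47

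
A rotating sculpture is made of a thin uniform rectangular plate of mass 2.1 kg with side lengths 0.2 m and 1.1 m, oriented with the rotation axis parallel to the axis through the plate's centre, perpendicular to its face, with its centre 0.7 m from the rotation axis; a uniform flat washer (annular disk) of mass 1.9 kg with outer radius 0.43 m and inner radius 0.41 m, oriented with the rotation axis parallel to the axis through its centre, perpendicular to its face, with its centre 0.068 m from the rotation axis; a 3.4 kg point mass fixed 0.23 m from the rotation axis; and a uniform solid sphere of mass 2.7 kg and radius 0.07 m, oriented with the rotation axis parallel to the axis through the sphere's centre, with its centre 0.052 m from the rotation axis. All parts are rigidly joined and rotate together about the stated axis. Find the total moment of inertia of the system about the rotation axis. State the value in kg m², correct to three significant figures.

Rectangular plate: I_cm = (1/12)M(a²+b²) = (1/12)(2.1)[(0.2)² + (1.1)²] = 0.21875 kg m²; centre at d = 0.7 m, so I = I_cm + Md² gives I = 0.21875 + (2.1)(0.7)² = 1.2477 kg m².
Annular disk: I_cm = (1/2)M(R²+r²) = (1/2)(1.9)[(0.43)² + (0.41)²] = 0.33535 kg m²; centre at d = 0.068 m, so I = I_cm + Md² gives I = 0.33535 + (1.9)(0.068)² = 0.34414 kg m².
Point mass: I_cm = 0; centre at d = 0.23 m, so I = I_cm + Md² gives I = 0 + (3.4)(0.23)² = 0.17986 kg m².
Solid sphere: I_cm = (2/5)MR² = (2/5)(2.7)(0.07)² = 0.005292 kg m²; centre at d = 0.052 m, so I = I_cm + Md² gives I = 0.005292 + (2.7)(0.052)² = 0.012593 kg m².
Total I = 1.2477 + 0.34414 + 0.17986 + 0.012593 = 1.7843 kg m².

1.78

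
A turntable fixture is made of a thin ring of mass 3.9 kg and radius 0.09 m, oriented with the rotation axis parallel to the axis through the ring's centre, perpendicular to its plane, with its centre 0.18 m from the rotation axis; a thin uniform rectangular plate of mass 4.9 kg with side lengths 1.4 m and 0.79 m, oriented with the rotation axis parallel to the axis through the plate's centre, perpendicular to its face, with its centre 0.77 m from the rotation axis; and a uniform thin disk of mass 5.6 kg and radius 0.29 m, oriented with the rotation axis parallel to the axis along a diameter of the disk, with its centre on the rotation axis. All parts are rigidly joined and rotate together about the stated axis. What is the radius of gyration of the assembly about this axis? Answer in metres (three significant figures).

Thin ring: I_cm = MR² = (3.9)(0.09)² = 0.03159 kg·m²; centre at d = 0.18 m, so I = I_cm + Md² gives I = 0.03159 + (3.9)(0.18)² = 0.15795 kg·m².
Rectangular plate: I_cm = (1/12)M(a²+b²) = (1/12)(4.9)[(1.4)² + (0.79)²] = 1.0552 kg·m²; centre at d = 0.77 m, so I = I_cm + Md² gives I = 1.0552 + (4.9)(0.77)² = 3.9604 kg·m².
Thin disk: I_cm = (1/4)MR² = (1/4)(5.6)(0.29)² = 0.11774 kg·m²; axis through the centre, so I = 0.11774 kg·m².
Total I = 4.2361 kg·m²; total mass M = 14.4 kg.
k = √(I/M) = √(4.2361/14.4) = 0.54238 m.

0.542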